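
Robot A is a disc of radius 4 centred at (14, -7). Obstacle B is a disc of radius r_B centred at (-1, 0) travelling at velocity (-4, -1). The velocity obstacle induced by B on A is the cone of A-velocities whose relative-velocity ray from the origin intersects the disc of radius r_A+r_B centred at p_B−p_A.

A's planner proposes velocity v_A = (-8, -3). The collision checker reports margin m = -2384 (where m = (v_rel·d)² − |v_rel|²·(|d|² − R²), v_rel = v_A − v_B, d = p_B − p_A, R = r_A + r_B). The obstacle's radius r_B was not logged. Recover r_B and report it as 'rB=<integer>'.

m = -2384
d = (-15, 7);  v_rel = (-4, -2),  |v_rel|² = 20
v_rel×d = (-4)·(7) − (-2)·(-15) = -58
since m = R²·20 − (-58)²:  R² = (3364 + -2384) / 20 = 49
R = √49 = 7  ⇒  r_B = 7 − 4 = 3

rB=3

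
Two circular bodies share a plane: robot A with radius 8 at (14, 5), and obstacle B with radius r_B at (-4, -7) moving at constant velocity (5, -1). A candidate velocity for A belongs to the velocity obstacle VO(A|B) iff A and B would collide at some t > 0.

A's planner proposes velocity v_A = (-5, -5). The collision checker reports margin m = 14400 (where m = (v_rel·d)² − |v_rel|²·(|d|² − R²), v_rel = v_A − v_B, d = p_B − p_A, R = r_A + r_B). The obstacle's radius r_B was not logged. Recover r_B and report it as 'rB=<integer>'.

m = 14400
d = (-18, -12);  v_rel = (-10, -4),  |v_rel|² = 116
v_rel×d = (-10)·(-12) − (-4)·(-18) = 48
since m = R²·116 − 48²:  R² = (2304 + 14400) / 116 = 144
R = √144 = 12  ⇒  r_B = 12 − 8 = 4

rB=4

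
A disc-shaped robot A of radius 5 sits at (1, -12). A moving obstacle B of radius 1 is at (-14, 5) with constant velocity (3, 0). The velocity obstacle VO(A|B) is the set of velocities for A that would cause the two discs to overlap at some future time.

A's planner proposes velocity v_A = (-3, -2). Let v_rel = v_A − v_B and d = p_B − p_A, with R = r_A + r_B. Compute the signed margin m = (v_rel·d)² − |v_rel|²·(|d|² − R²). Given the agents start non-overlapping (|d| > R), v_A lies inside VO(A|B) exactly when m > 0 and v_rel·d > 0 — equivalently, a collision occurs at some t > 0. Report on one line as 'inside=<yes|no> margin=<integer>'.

d = (-15, 17),  |d|² = 514;  R = 5+1 = 6,  c = 514−6² = 478
v_rel = (-6, -2),  |v_rel|² = 40;  v_rel·d = (-6)·(-15) + (-2)·(17) = 56
40·t² − 112·t + 478 = 0  ⇒  m = 56² − 40·478 = -15984
m = -15984 < 0,  v_rel·d = 56 > 0  ⇒  outside

inside=no margin=-15984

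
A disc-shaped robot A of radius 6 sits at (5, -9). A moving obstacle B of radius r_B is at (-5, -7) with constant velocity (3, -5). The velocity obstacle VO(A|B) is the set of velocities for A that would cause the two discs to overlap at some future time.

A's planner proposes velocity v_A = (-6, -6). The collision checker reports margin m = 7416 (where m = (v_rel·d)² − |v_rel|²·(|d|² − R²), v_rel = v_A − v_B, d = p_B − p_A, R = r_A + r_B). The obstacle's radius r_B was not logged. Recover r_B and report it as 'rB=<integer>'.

m = 7416
d = (-10, 2);  v_rel = (-9, -1),  |v_rel|² = 82
v_rel×d = (-9)·(2) − (-1)·(-10) = -28
since m = R²·82 − (-28)²:  R² = (784 + 7416) / 82 = 100
R = √100 = 10  ⇒  r_B = 10 − 6 = 4

rB=4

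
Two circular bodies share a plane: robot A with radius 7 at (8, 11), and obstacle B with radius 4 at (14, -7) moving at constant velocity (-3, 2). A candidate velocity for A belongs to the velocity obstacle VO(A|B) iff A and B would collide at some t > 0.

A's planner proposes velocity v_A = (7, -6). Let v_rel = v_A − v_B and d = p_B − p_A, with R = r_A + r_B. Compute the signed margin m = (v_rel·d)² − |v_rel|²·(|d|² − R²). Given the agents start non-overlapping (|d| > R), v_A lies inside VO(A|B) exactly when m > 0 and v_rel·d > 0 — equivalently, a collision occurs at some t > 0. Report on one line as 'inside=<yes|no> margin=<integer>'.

d = (6, -18),  |d|² = 360;  R = 7+4 = 11,  c = 360−11² = 239
v_rel = (10, -8),  |v_rel|² = 164;  v_rel·d = (10)·(6) + (-8)·(-18) = 204
164·t² − 408·t + 239 = 0  ⇒  m = 204² − 164·239 = 2420
m = 2420 > 0,  v_rel·d = 204 > 0  ⇒  inside

inside=yes margin=2420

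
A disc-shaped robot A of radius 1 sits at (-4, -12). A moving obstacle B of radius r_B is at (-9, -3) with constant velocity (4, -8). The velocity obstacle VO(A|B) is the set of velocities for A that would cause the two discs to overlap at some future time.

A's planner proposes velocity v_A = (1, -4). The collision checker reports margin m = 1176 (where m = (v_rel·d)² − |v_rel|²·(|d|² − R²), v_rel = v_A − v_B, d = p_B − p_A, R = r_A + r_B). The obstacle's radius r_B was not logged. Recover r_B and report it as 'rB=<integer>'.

m = 1176
d = (-5, 9);  v_rel = (-3, 4),  |v_rel|² = 25
v_rel×d = (-3)·(9) − (4)·(-5) = -7
since m = R²·25 − (-7)²:  R² = (49 + 1176) / 25 = 49
R = √49 = 7  ⇒  r_B = 7 − 1 = 6

rB=6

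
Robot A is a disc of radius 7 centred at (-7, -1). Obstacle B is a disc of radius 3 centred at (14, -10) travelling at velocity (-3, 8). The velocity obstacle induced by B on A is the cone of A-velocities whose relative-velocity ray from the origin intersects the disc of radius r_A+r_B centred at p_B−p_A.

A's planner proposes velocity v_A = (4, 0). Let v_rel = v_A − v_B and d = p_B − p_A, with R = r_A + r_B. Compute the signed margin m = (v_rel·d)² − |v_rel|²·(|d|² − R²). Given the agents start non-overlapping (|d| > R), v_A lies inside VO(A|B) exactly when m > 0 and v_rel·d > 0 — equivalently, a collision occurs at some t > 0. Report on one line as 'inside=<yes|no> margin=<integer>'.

d = (21, -9),  |d|² = 522;  R = 7+3 = 10,  c = 522−10² = 422
v_rel = (7, -8),  |v_rel|² = 113;  v_rel·d = (7)·(21) + (-8)·(-9) = 219
113·t² − 438·t + 422 = 0  ⇒  m = 219² − 113·422 = 275
m = 275 > 0,  v_rel·d = 219 > 0  ⇒  inside

inside=yes margin=275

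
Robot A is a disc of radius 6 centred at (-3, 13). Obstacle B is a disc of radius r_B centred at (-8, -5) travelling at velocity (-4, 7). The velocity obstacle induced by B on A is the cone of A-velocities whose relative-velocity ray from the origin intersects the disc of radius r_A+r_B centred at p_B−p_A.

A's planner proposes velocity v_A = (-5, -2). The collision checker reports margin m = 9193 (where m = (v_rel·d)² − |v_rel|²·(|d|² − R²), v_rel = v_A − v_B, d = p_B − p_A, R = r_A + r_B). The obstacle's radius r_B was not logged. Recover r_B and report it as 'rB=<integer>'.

m = 9193
d = (-5, -18);  v_rel = (-1, -9),  |v_rel|² = 82
v_rel×d = (-1)·(-18) − (-9)·(-5) = -27
since m = R²·82 − (-27)²:  R² = (729 + 9193) / 82 = 121
R = √121 = 11  ⇒  r_B = 11 − 6 = 5

rB=5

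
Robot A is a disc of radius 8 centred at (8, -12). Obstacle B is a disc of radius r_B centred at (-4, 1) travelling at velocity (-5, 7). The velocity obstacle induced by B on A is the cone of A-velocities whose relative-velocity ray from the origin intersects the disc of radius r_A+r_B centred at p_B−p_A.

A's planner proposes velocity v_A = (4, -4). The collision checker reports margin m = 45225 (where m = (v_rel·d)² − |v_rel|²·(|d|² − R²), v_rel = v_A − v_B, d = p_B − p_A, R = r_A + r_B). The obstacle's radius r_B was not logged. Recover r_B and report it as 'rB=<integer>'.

m = 45225
d = (-12, 13);  v_rel = (9, -11),  |v_rel|² = 202
v_rel×d = (9)·(13) − (-11)·(-12) = -15
since m = R²·202 − (-15)²:  R² = (225 + 45225) / 202 = 225
R = √225 = 15  ⇒  r_B = 15 − 8 = 7

rB=7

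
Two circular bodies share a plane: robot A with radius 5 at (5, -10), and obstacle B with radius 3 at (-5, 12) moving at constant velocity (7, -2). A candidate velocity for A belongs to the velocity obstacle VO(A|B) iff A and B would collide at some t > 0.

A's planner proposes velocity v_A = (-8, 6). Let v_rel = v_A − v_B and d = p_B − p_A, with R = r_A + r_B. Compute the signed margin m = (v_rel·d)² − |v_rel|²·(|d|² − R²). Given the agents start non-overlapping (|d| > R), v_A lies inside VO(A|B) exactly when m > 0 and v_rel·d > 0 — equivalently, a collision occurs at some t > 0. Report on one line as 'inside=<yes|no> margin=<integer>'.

d = (-10, 22),  |d|² = 584;  R = 5+3 = 8,  c = 584−8² = 520
v_rel = (-15, 8),  |v_rel|² = 289;  v_rel·d = (-15)·(-10) + (8)·(22) = 326
289·t² − 652·t + 520 = 0  ⇒  m = 326² − 289·520 = -44004
m = -44004 < 0,  v_rel·d = 326 > 0  ⇒  outside

inside=no margin=-44004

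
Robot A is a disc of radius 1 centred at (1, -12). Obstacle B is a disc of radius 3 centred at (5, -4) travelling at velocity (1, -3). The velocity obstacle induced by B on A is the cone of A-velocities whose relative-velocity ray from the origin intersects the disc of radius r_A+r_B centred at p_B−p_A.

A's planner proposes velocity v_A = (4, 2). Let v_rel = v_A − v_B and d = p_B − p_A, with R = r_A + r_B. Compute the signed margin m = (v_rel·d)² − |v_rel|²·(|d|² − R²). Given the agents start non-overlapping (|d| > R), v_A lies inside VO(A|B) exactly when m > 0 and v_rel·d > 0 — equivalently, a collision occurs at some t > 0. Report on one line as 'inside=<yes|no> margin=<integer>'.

d = (4, 8),  |d|² = 80;  R = 1+3 = 4,  c = 80−4² = 64
v_rel = (3, 5),  |v_rel|² = 34;  v_rel·d = (3)·(4) + (5)·(8) = 52
34·t² − 104·t + 64 = 0  ⇒  m = 52² − 34·64 = 528
m = 528 > 0,  v_rel·d = 52 > 0  ⇒  inside

inside=yes margin=528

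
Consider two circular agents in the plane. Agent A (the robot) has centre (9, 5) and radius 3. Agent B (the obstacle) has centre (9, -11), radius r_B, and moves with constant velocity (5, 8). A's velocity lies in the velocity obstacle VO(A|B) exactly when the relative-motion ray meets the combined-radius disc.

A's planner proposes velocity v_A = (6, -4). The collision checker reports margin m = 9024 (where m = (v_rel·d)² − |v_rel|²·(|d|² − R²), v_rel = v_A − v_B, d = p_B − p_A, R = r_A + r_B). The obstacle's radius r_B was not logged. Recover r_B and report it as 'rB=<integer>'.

m = 9024
d = (0, -16);  v_rel = (1, -12),  |v_rel|² = 145
v_rel×d = (1)·(-16) − (-12)·(0) = -16
since m = R²·145 − (-16)²:  R² = (256 + 9024) / 145 = 64
R = √64 = 8  ⇒  r_B = 8 − 3 = 5

rB=5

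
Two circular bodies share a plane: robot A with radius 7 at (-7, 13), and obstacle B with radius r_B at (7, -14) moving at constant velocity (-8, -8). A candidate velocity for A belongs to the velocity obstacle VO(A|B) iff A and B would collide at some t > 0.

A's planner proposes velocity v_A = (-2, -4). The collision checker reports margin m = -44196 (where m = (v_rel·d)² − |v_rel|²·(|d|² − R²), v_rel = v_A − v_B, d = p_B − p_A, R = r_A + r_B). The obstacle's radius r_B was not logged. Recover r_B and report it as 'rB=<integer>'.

m = -44196
d = (14, -27);  v_rel = (6, 4),  |v_rel|² = 52
v_rel×d = (6)·(-27) − (4)·(14) = -218
since m = R²·52 − (-218)²:  R² = (47524 + -44196) / 52 = 64
R = √64 = 8  ⇒  r_B = 8 − 7 = 1

rB=1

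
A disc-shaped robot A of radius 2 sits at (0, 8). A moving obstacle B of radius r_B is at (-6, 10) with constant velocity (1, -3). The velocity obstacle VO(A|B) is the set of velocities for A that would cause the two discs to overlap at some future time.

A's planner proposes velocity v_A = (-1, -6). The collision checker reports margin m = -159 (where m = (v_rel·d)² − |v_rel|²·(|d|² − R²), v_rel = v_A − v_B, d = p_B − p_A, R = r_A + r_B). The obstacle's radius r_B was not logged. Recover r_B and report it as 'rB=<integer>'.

m = -159
d = (-6, 2);  v_rel = (-2, -3),  |v_rel|² = 13
v_rel×d = (-2)·(2) − (-3)·(-6) = -22
since m = R²·13 − (-22)²:  R² = (484 + -159) / 13 = 25
R = √25 = 5  ⇒  r_B = 5 − 2 = 3

rB=3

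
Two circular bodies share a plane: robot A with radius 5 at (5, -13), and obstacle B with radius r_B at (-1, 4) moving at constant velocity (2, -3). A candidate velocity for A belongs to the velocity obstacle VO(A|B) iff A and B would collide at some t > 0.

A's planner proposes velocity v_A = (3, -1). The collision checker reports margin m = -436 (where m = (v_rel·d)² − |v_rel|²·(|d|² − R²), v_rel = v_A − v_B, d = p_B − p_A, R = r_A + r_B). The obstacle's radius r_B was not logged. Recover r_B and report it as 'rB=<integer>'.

m = -436
d = (-6, 17);  v_rel = (1, 2),  |v_rel|² = 5
v_rel×d = (1)·(17) − (2)·(-6) = 29
since m = R²·5 − 29²:  R² = (841 + -436) / 5 = 81
R = √81 = 9  ⇒  r_B = 9 − 5 = 4

rB=4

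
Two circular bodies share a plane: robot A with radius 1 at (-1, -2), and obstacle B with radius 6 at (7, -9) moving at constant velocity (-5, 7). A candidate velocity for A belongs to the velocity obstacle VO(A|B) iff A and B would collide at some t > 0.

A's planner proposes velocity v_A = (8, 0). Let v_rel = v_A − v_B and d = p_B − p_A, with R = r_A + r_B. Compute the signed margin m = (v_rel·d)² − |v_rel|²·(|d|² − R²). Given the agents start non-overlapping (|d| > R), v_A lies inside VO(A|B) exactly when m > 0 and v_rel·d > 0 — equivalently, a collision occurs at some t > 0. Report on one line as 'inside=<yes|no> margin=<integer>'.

d = (8, -7),  |d|² = 113;  R = 1+6 = 7,  c = 113−7² = 64
v_rel = (13, -7),  |v_rel|² = 218;  v_rel·d = (13)·(8) + (-7)·(-7) = 153
218·t² − 306·t + 64 = 0  ⇒  m = 153² − 218·64 = 9457
m = 9457 > 0,  v_rel·d = 153 > 0  ⇒  inside

inside=yes margin=9457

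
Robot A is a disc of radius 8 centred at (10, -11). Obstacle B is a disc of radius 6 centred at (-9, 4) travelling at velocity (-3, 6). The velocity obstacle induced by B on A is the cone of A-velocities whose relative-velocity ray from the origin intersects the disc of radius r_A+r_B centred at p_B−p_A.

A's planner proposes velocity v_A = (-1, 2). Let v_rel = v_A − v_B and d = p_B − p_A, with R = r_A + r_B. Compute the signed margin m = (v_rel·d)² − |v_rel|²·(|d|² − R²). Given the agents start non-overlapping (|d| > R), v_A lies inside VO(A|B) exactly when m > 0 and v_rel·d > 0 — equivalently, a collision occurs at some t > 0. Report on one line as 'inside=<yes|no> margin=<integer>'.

d = (-19, 15),  |d|² = 586;  R = 8+6 = 14,  c = 586−14² = 390
v_rel = (2, -4),  |v_rel|² = 20;  v_rel·d = (2)·(-19) + (-4)·(15) = -98
20·t² + 196·t + 390 = 0  ⇒  m = (-98)² − 20·390 = 1804
m = 1804 > 0,  v_rel·d = -98 < 0  ⇒  outside

inside=no margin=1804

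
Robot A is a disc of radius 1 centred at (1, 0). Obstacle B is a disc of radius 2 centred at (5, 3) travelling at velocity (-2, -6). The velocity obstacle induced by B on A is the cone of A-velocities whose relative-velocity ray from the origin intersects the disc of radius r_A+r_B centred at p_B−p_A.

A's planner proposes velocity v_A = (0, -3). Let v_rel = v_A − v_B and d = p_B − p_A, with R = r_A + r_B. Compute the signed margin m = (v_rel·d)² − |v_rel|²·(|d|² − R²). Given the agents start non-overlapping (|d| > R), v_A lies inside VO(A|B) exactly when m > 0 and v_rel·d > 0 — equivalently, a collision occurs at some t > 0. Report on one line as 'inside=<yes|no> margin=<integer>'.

d = (4, 3),  |d|² = 25;  R = 1+2 = 3,  c = 25−3² = 16
v_rel = (2, 3),  |v_rel|² = 13;  v_rel·d = (2)·(4) + (3)·(3) = 17
13·t² − 34·t + 16 = 0  ⇒  m = 17² − 13·16 = 81
m = 81 > 0,  v_rel·d = 17 > 0  ⇒  inside

inside=yes margin=81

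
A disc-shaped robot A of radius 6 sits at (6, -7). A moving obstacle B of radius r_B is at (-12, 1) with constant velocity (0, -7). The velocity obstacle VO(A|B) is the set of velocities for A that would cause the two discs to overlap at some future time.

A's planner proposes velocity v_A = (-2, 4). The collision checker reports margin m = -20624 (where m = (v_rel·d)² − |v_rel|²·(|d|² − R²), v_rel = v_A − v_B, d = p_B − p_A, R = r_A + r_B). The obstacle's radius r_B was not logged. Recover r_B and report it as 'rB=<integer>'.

m = -20624
d = (-18, 8);  v_rel = (-2, 11),  |v_rel|² = 125
v_rel×d = (-2)·(8) − (11)·(-18) = 182
since m = R²·125 − 182²:  R² = (33124 + -20624) / 125 = 100
R = √100 = 10  ⇒  r_B = 10 − 6 = 4

rB=4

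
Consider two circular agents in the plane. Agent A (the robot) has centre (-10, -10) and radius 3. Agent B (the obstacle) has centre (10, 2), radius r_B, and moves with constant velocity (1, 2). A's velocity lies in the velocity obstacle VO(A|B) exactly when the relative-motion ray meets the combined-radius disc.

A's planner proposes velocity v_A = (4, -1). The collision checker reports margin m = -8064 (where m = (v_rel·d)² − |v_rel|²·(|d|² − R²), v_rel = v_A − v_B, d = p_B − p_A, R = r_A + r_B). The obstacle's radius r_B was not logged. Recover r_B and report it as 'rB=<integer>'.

m = -8064
d = (20, 12);  v_rel = (3, -3),  |v_rel|² = 18
v_rel×d = (3)·(12) − (-3)·(20) = 96
since m = R²·18 − 96²:  R² = (9216 + -8064) / 18 = 64
R = √64 = 8  ⇒  r_B = 8 − 3 = 5

rB=5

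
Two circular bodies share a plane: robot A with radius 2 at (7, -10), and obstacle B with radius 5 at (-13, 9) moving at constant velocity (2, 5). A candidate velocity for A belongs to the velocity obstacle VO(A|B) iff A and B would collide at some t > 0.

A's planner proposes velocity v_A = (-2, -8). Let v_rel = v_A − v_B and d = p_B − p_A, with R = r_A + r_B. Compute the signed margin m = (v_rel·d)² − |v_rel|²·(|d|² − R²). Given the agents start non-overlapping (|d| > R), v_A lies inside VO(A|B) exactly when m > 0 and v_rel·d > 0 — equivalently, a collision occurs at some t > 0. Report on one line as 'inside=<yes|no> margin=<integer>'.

d = (-20, 19),  |d|² = 761;  R = 2+5 = 7,  c = 761−7² = 712
v_rel = (-4, -13),  |v_rel|² = 185;  v_rel·d = (-4)·(-20) + (-13)·(19) = -167
185·t² + 334·t + 712 = 0  ⇒  m = (-167)² − 185·712 = -103831
m = -103831 < 0,  v_rel·d = -167 < 0  ⇒  outside

inside=no margin=-103831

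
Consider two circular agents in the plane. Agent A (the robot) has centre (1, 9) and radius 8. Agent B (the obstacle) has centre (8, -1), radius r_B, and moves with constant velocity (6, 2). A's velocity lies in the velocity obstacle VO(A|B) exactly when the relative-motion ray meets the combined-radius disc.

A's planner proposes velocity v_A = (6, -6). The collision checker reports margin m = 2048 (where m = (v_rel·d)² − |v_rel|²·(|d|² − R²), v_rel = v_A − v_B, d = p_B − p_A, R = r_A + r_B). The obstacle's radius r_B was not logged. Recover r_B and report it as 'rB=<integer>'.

m = 2048
d = (7, -10);  v_rel = (0, -8),  |v_rel|² = 64
v_rel×d = (0)·(-10) − (-8)·(7) = 56
since m = R²·64 − 56²:  R² = (3136 + 2048) / 64 = 81
R = √81 = 9  ⇒  r_B = 9 − 8 = 1

rB=1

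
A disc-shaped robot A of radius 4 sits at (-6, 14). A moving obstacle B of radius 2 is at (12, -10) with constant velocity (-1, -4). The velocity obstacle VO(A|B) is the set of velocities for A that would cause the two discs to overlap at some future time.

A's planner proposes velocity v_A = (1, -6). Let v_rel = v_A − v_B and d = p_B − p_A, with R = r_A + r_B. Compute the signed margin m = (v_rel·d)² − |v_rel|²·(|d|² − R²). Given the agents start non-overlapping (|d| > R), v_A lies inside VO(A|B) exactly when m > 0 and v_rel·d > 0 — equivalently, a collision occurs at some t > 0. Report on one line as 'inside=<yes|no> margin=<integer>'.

d = (18, -24),  |d|² = 900;  R = 4+2 = 6,  c = 900−6² = 864
v_rel = (2, -2),  |v_rel|² = 8;  v_rel·d = (2)·(18) + (-2)·(-24) = 84
8·t² − 168·t + 864 = 0  ⇒  m = 84² − 8·864 = 144
m = 144 > 0,  v_rel·d = 84 > 0  ⇒  inside

inside=yes margin=144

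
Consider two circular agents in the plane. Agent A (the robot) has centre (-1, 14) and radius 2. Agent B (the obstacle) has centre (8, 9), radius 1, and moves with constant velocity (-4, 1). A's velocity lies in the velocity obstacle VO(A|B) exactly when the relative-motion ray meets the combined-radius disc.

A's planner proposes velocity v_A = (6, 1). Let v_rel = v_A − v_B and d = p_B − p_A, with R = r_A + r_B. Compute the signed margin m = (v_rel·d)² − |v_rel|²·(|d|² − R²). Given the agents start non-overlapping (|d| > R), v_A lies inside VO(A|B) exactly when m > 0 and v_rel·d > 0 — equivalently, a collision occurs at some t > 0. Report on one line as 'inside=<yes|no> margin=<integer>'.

d = (9, -5),  |d|² = 106;  R = 2+1 = 3,  c = 106−3² = 97
v_rel = (10, 0),  |v_rel|² = 100;  v_rel·d = (10)·(9) + (0)·(-5) = 90
100·t² − 180·t + 97 = 0  ⇒  m = 90² − 100·97 = -1600
m = -1600 < 0,  v_rel·d = 90 > 0  ⇒  outside

inside=no margin=-1600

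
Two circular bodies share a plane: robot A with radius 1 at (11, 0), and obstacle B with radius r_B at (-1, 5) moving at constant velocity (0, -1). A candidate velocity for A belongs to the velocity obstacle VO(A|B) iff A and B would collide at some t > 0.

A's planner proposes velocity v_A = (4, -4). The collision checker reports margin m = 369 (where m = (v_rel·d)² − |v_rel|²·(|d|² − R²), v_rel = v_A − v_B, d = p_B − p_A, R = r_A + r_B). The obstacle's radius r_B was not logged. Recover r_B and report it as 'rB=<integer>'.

m = 369
d = (-12, 5);  v_rel = (4, -3),  |v_rel|² = 25
v_rel×d = (4)·(5) − (-3)·(-12) = -16
since m = R²·25 − (-16)²:  R² = (256 + 369) / 25 = 25
R = √25 = 5  ⇒  r_B = 5 − 1 = 4

rB=4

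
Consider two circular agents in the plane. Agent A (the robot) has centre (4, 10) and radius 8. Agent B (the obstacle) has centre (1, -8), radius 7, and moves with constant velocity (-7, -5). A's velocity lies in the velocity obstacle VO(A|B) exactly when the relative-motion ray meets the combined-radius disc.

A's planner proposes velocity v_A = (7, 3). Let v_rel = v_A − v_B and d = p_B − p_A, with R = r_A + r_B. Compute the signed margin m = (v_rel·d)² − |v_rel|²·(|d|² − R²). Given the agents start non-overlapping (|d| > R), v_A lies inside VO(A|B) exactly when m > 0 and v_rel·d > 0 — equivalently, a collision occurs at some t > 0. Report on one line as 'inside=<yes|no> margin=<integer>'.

d = (-3, -18),  |d|² = 333;  R = 8+7 = 15,  c = 333−15² = 108
v_rel = (14, 8),  |v_rel|² = 260;  v_rel·d = (14)·(-3) + (8)·(-18) = -186
260·t² + 372·t + 108 = 0  ⇒  m = (-186)² − 260·108 = 6516
m = 6516 > 0,  v_rel·d = -186 < 0  ⇒  outside

inside=no margin=6516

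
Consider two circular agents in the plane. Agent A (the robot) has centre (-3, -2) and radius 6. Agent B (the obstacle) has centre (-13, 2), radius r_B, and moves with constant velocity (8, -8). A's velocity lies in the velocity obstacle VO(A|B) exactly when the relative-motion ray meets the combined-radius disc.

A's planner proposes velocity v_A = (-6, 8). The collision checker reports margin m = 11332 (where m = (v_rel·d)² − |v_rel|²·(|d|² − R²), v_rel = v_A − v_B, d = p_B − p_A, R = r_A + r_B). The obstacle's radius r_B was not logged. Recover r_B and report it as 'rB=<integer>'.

m = 11332
d = (-10, 4);  v_rel = (-14, 16),  |v_rel|² = 452
v_rel×d = (-14)·(4) − (16)·(-10) = 104
since m = R²·452 − 104²:  R² = (10816 + 11332) / 452 = 49
R = √49 = 7  ⇒  r_B = 7 − 6 = 1

rB=1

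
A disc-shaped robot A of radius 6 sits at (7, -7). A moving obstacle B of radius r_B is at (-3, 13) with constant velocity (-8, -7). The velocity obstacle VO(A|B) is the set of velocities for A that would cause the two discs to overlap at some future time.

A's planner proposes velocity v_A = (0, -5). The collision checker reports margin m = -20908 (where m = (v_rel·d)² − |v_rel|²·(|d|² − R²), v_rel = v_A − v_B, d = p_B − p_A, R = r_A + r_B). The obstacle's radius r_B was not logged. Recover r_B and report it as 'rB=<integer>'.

m = -20908
d = (-10, 20);  v_rel = (8, 2),  |v_rel|² = 68
v_rel×d = (8)·(20) − (2)·(-10) = 180
since m = R²·68 − 180²:  R² = (32400 + -20908) / 68 = 169
R = √169 = 13  ⇒  r_B = 13 − 6 = 7

rB=7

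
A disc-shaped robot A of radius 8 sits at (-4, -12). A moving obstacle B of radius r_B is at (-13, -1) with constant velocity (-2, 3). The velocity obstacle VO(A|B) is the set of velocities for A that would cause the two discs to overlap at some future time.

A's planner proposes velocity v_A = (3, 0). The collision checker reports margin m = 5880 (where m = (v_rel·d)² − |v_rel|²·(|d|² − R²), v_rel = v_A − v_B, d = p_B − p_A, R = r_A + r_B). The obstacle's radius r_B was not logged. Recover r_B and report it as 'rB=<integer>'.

m = 5880
d = (-9, 11);  v_rel = (5, -3),  |v_rel|² = 34
v_rel×d = (5)·(11) − (-3)·(-9) = 28
since m = R²·34 − 28²:  R² = (784 + 5880) / 34 = 196
R = √196 = 14  ⇒  r_B = 14 − 8 = 6

rB=6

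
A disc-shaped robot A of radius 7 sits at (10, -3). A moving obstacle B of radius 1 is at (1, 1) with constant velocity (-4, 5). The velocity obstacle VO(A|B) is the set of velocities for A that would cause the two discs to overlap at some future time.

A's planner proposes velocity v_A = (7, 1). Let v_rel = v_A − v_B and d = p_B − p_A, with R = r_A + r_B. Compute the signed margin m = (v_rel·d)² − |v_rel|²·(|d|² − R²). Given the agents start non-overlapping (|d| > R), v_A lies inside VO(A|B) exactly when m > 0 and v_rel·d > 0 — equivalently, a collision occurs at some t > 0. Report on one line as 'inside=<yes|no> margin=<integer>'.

d = (-9, 4),  |d|² = 97;  R = 7+1 = 8,  c = 97−8² = 33
v_rel = (11, -4),  |v_rel|² = 137;  v_rel·d = (11)·(-9) + (-4)·(4) = -115
137·t² + 230·t + 33 = 0  ⇒  m = (-115)² − 137·33 = 8704
m = 8704 > 0,  v_rel·d = -115 < 0  ⇒  outside

inside=no margin=8704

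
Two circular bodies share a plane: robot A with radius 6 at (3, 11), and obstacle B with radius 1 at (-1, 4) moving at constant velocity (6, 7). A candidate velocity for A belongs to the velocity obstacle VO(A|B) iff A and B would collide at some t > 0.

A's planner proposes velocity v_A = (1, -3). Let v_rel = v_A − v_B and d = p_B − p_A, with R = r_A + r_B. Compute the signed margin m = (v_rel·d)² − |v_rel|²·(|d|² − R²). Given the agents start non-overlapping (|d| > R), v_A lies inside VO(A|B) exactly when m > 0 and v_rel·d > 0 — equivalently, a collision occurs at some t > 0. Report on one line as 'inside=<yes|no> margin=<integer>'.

d = (-4, -7),  |d|² = 65;  R = 6+1 = 7,  c = 65−7² = 16
v_rel = (-5, -10),  |v_rel|² = 125;  v_rel·d = (-5)·(-4) + (-10)·(-7) = 90
125·t² − 180·t + 16 = 0  ⇒  m = 90² − 125·16 = 6100
m = 6100 > 0,  v_rel·d = 90 > 0  ⇒  inside

inside=yes margin=6100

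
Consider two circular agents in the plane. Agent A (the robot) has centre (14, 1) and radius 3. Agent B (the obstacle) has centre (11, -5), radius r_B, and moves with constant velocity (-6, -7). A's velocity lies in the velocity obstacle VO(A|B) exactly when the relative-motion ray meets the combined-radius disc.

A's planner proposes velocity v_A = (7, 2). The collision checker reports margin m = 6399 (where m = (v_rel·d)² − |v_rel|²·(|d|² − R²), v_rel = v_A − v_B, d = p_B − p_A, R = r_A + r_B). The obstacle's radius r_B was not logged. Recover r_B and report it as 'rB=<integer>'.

m = 6399
d = (-3, -6);  v_rel = (13, 9),  |v_rel|² = 250
v_rel×d = (13)·(-6) − (9)·(-3) = -51
since m = R²·250 − (-51)²:  R² = (2601 + 6399) / 250 = 36
R = √36 = 6  ⇒  r_B = 6 − 3 = 3

rB=3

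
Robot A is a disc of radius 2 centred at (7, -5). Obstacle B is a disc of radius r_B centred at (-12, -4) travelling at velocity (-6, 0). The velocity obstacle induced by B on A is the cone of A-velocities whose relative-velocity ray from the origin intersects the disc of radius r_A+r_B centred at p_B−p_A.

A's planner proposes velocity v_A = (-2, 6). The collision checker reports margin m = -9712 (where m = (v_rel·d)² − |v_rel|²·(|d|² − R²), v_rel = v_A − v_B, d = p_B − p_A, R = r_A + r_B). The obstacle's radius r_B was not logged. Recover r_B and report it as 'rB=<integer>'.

m = -9712
d = (-19, 1);  v_rel = (4, 6),  |v_rel|² = 52
v_rel×d = (4)·(1) − (6)·(-19) = 118
since m = R²·52 − 118²:  R² = (13924 + -9712) / 52 = 81
R = √81 = 9  ⇒  r_B = 9 − 2 = 7

rB=7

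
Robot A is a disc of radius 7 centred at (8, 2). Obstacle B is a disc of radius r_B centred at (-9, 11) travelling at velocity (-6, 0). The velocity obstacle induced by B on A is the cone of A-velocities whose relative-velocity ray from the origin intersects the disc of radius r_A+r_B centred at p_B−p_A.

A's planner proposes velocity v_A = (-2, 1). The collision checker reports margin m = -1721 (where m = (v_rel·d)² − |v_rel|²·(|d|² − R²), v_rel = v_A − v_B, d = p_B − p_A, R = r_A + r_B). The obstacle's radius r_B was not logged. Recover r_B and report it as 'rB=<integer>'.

m = -1721
d = (-17, 9);  v_rel = (4, 1),  |v_rel|² = 17
v_rel×d = (4)·(9) − (1)·(-17) = 53
since m = R²·17 − 53²:  R² = (2809 + -1721) / 17 = 64
R = √64 = 8  ⇒  r_B = 8 − 7 = 1

rB=1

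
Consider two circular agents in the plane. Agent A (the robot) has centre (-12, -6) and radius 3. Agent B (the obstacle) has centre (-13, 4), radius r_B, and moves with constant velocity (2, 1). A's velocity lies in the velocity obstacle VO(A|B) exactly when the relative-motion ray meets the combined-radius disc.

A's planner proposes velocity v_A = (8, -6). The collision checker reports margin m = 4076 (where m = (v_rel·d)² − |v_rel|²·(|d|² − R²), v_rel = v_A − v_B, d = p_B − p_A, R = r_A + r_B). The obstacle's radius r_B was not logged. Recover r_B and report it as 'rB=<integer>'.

m = 4076
d = (-1, 10);  v_rel = (6, -7),  |v_rel|² = 85
v_rel×d = (6)·(10) − (-7)·(-1) = 53
since m = R²·85 − 53²:  R² = (2809 + 4076) / 85 = 81
R = √81 = 9  ⇒  r_B = 9 − 3 = 6

rB=6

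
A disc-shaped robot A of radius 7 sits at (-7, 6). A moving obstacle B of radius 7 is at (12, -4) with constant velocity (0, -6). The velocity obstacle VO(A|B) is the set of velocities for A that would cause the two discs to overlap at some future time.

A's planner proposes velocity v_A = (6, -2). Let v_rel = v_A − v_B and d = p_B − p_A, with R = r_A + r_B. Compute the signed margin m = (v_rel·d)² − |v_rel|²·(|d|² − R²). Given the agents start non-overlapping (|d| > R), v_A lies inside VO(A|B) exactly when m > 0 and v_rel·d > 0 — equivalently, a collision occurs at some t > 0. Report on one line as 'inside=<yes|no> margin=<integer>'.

d = (19, -10),  |d|² = 461;  R = 7+7 = 14,  c = 461−14² = 265
v_rel = (6, 4),  |v_rel|² = 52;  v_rel·d = (6)·(19) + (4)·(-10) = 74
52·t² − 148·t + 265 = 0  ⇒  m = 74² − 52·265 = -8304
m = -8304 < 0,  v_rel·d = 74 > 0  ⇒  outside

inside=no margin=-8304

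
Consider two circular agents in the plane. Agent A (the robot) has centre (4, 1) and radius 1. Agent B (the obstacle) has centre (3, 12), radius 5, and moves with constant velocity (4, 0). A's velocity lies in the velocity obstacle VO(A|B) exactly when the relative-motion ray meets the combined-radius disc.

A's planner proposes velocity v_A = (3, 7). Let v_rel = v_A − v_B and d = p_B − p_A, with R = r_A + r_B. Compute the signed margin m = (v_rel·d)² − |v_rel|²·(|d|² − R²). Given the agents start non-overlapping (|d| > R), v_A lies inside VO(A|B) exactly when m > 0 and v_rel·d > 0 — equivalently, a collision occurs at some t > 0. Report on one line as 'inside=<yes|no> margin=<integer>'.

d = (-1, 11),  |d|² = 122;  R = 1+5 = 6,  c = 122−6² = 86
v_rel = (-1, 7),  |v_rel|² = 50;  v_rel·d = (-1)·(-1) + (7)·(11) = 78
50·t² − 156·t + 86 = 0  ⇒  m = 78² − 50·86 = 1784
m = 1784 > 0,  v_rel·d = 78 > 0  ⇒  inside

inside=yes margin=1784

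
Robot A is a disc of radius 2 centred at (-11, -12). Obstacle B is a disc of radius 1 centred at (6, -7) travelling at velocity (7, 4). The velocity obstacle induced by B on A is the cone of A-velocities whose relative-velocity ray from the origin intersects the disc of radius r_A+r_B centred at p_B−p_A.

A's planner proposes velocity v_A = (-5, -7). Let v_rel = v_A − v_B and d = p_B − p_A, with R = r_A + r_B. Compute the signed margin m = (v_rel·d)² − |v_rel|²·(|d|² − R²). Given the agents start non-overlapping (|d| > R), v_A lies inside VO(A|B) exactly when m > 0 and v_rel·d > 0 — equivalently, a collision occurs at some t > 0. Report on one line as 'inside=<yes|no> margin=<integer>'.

d = (17, 5),  |d|² = 314;  R = 2+1 = 3,  c = 314−3² = 305
v_rel = (-12, -11),  |v_rel|² = 265;  v_rel·d = (-12)·(17) + (-11)·(5) = -259
265·t² + 518·t + 305 = 0  ⇒  m = (-259)² − 265·305 = -13744
m = -13744 < 0,  v_rel·d = -259 < 0  ⇒  outside

inside=no margin=-13744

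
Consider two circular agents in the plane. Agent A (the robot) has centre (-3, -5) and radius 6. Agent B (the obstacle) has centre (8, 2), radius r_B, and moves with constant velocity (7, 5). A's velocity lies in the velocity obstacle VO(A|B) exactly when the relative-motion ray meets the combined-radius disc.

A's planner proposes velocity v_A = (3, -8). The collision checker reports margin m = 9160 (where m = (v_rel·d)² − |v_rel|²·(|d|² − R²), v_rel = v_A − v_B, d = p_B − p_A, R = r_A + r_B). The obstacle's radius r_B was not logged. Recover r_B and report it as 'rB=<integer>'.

m = 9160
d = (11, 7);  v_rel = (-4, -13),  |v_rel|² = 185
v_rel×d = (-4)·(7) − (-13)·(11) = 115
since m = R²·185 − 115²:  R² = (13225 + 9160) / 185 = 121
R = √121 = 11  ⇒  r_B = 11 − 6 = 5

rB=5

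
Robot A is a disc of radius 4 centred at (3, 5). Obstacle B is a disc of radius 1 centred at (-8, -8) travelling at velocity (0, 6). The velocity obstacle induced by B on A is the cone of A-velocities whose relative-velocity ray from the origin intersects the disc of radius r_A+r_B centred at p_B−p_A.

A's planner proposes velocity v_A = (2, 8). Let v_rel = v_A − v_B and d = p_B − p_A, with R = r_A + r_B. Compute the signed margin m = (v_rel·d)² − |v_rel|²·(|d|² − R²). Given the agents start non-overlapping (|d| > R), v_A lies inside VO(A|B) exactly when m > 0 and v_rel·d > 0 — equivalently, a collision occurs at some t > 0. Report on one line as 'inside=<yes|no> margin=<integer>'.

d = (-11, -13),  |d|² = 290;  R = 4+1 = 5,  c = 290−5² = 265
v_rel = (2, 2),  |v_rel|² = 8;  v_rel·d = (2)·(-11) + (2)·(-13) = -48
8·t² + 96·t + 265 = 0  ⇒  m = (-48)² − 8·265 = 184
m = 184 > 0,  v_rel·d = -48 < 0  ⇒  outside

inside=no margin=184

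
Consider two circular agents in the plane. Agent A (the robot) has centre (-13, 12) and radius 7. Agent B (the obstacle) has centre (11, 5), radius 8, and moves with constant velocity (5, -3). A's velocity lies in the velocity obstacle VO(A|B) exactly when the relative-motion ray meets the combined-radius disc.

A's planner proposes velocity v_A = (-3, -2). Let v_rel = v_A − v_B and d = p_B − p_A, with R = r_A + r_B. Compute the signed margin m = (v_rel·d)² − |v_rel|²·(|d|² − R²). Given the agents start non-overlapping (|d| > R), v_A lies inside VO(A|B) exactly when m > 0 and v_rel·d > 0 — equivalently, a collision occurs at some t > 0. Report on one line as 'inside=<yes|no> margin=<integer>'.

d = (24, -7),  |d|² = 625;  R = 7+8 = 15,  c = 625−15² = 400
v_rel = (-8, 1),  |v_rel|² = 65;  v_rel·d = (-8)·(24) + (1)·(-7) = -199
65·t² + 398·t + 400 = 0  ⇒  m = (-199)² − 65·400 = 13601
m = 13601 > 0,  v_rel·d = -199 < 0  ⇒  outside

inside=no margin=13601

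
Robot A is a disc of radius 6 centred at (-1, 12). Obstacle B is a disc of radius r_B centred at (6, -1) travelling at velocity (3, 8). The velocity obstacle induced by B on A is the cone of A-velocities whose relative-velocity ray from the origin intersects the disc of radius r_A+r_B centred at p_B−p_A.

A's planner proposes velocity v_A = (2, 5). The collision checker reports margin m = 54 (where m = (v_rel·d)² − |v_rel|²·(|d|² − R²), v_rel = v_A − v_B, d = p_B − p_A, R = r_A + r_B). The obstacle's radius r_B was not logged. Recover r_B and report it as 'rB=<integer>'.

m = 54
d = (7, -13);  v_rel = (-1, -3),  |v_rel|² = 10
v_rel×d = (-1)·(-13) − (-3)·(7) = 34
since m = R²·10 − 34²:  R² = (1156 + 54) / 10 = 121
R = √121 = 11  ⇒  r_B = 11 − 6 = 5

rB=5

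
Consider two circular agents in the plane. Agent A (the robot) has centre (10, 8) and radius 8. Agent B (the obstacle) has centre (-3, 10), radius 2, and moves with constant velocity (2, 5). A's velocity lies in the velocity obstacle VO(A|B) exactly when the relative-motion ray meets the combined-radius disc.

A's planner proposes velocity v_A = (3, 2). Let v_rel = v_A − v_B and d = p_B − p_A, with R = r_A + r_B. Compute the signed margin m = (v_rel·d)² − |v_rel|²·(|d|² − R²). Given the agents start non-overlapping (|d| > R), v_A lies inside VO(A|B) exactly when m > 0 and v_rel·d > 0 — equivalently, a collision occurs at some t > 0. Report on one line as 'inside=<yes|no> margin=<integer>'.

d = (-13, 2),  |d|² = 173;  R = 8+2 = 10,  c = 173−10² = 73
v_rel = (1, -3),  |v_rel|² = 10;  v_rel·d = (1)·(-13) + (-3)·(2) = -19
10·t² + 38·t + 73 = 0  ⇒  m = (-19)² − 10·73 = -369
m = -369 < 0,  v_rel·d = -19 < 0  ⇒  outside

inside=no margin=-369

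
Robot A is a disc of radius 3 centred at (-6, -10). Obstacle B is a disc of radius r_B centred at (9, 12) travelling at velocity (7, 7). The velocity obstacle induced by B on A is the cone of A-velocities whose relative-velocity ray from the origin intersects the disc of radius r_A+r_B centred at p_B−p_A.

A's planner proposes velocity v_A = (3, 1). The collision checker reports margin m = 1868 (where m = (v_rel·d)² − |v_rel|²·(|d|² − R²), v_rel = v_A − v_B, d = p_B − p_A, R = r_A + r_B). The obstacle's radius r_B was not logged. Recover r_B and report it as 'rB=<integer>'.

m = 1868
d = (15, 22);  v_rel = (-4, -6),  |v_rel|² = 52
v_rel×d = (-4)·(22) − (-6)·(15) = 2
since m = R²·52 − 2²:  R² = (4 + 1868) / 52 = 36
R = √36 = 6  ⇒  r_B = 6 − 3 = 3

rB=3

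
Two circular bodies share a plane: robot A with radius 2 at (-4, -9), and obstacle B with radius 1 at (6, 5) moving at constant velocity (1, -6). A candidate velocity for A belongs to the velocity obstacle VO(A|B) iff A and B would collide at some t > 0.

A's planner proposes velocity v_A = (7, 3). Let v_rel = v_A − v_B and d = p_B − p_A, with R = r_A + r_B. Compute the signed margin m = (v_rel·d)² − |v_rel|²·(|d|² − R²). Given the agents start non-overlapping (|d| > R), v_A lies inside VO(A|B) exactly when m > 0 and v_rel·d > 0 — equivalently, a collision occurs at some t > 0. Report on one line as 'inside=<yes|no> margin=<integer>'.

d = (10, 14),  |d|² = 296;  R = 2+1 = 3,  c = 296−3² = 287
v_rel = (6, 9),  |v_rel|² = 117;  v_rel·d = (6)·(10) + (9)·(14) = 186
117·t² − 372·t + 287 = 0  ⇒  m = 186² − 117·287 = 1017
m = 1017 > 0,  v_rel·d = 186 > 0  ⇒  inside

inside=yes margin=1017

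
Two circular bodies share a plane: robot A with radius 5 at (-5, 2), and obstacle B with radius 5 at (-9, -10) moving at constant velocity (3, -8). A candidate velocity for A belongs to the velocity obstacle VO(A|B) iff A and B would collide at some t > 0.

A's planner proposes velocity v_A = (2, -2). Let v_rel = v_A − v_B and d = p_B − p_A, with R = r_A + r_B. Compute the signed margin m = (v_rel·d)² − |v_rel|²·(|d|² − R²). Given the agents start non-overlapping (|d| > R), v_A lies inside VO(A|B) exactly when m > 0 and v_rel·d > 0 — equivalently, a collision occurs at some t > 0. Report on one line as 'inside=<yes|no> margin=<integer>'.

d = (-4, -12),  |d|² = 160;  R = 5+5 = 10,  c = 160−10² = 60
v_rel = (-1, 6),  |v_rel|² = 37;  v_rel·d = (-1)·(-4) + (6)·(-12) = -68
37·t² + 136·t + 60 = 0  ⇒  m = (-68)² − 37·60 = 2404
m = 2404 > 0,  v_rel·d = -68 < 0  ⇒  outside

inside=no margin=2404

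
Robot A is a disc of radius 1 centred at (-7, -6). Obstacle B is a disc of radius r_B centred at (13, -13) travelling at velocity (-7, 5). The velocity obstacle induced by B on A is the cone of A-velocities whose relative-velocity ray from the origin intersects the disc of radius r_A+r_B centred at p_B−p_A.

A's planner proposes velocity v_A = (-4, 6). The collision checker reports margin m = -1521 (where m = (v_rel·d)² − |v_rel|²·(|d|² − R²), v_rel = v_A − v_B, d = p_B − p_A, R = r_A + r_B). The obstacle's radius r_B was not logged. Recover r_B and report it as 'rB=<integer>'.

m = -1521
d = (20, -7);  v_rel = (3, 1),  |v_rel|² = 10
v_rel×d = (3)·(-7) − (1)·(20) = -41
since m = R²·10 − (-41)²:  R² = (1681 + -1521) / 10 = 16
R = √16 = 4  ⇒  r_B = 4 − 1 = 3

rB=3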